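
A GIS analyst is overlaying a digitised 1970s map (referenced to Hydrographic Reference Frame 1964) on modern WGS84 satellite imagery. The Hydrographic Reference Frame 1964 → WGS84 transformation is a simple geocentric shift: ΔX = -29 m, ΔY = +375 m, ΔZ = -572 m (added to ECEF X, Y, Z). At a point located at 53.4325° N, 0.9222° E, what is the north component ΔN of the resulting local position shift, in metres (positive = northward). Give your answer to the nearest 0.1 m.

At φ = 53.4325°, λ = 0.9222°: sin φ = 0.803156, cos φ = 0.595769, sin λ = 0.016095, cos λ = 0.999870.
ΔN = −sin φ cos λ·ΔX − sin φ sin λ·ΔY + cos φ·ΔZ = −(0.803156)(0.999870)(-29) − (0.803156)(0.016095)(375) + (0.595769)(-572) = -322.34 m.

ΔN = -322.3 m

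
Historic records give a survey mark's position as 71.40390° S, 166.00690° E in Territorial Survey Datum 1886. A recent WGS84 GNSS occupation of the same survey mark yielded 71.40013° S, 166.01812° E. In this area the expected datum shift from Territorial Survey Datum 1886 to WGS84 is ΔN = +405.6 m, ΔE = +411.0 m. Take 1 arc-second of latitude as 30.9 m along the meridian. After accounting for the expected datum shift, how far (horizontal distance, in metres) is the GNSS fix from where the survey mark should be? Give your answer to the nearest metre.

19 m

Observed coordinate differences: Δφ = +0.00377°, Δλ = +0.01122°.
Converting to metres (1° lat = 111240 m, cos φ = 0.318895): observed ΔN = 419.4 m, observed ΔE = 398.0 m.
Subtracting the expected shift leaves a residual of 419.4 − (405.6) = 13.8 m north and 398.0 − (411.0) = -13.0 m east.
Residual distance = √(13.8² + (-13.0)²) = 18.9 m.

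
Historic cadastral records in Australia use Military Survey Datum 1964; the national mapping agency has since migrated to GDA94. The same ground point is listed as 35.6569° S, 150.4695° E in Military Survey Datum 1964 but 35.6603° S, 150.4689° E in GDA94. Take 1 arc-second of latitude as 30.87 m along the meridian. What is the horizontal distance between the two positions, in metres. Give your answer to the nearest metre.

382 m

Δφ = -35.6603° − -35.6569° = -0.0034°; Δλ = 150.4689° − 150.4695° = -0.0006°.
1° of latitude = 3600 × 30.87 = 111132 m.
ΔN = Δφ × 111132 = -377.8 m; ΔE = Δλ × 111132 × cos(-35.6569°) = -0.0006 × 111132 × 0.812522 = -54.2 m.
Distance = √(ΔE² + ΔN²) = √((-54.2)² + (-377.8)²) = 381.7 m.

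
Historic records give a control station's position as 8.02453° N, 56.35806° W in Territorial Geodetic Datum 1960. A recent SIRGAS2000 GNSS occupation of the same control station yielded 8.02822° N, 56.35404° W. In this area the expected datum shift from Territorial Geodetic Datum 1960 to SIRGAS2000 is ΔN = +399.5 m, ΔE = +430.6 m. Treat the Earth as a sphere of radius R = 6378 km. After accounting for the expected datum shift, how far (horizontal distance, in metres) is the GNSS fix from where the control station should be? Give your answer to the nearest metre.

17 m

Observed coordinate differences: Δφ = +0.00369°, Δλ = +0.00402°.
Converting to metres (1° lat = 111317 m, cos φ = 0.990208): observed ΔN = 410.8 m, observed ΔE = 443.1 m.
Subtracting the expected shift leaves a residual of 410.8 − (399.5) = 11.3 m north and 443.1 − (430.6) = 12.5 m east.
Residual distance = √(11.3² + 12.5²) = 16.8 m.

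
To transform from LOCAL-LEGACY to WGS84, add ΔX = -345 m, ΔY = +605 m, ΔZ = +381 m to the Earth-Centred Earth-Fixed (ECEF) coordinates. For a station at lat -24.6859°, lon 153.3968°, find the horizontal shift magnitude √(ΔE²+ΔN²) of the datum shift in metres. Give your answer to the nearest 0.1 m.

703.8 m

The local east axis at (φ, λ) is (−sin λ, cos λ, 0), so ΔE = −sin(153.3968°)·(-345) + cos(153.3968°)·605 = -386.45 m.
The local north axis is (−sin φ cos λ, −sin φ sin λ, cos φ), giving ΔN = 128.832 + 113.150 + 346.181 = 588.16 m.
Horizontal magnitude = √(ΔE² + ΔN²) = √((-386.45)² + 588.16²) = 703.76 m.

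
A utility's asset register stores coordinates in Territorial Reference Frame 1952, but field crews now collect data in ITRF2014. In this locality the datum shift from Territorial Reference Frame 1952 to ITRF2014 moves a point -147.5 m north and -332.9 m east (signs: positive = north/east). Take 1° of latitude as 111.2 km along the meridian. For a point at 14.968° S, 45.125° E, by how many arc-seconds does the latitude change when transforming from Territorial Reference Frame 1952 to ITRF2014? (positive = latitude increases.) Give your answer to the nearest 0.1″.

1° of latitude = 111.2 km, so Δφ = -147.5 / 111200 = -0.0013264° = -4.775″.

Δφ = -4.8″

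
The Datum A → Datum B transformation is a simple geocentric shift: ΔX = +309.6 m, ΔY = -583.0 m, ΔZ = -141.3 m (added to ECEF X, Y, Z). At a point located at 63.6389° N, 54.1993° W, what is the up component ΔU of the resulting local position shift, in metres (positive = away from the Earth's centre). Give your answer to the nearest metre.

ΔU = 164 m

At φ = 63.6389°, λ = -54.1993°: sin φ = 0.896013, cos φ = 0.444027, sin λ = -0.811057, cos λ = 0.584968.
ΔU = cos φ cos λ·ΔX + cos φ sin λ·ΔY + sin φ·ΔZ = (0.444027)(0.584968)(309.6) + (0.444027)(-0.811057)(-583.0) + (0.896013)(-141.3) = 163.77 m.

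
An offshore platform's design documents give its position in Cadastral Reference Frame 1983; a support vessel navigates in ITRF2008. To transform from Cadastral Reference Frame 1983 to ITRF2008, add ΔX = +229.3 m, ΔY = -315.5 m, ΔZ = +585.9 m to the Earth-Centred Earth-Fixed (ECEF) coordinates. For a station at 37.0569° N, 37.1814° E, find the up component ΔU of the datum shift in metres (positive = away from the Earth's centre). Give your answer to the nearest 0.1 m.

ΔU = 346.7 m

The local up (radial) axis is (cos φ cos λ, cos φ sin λ, sin φ), giving ΔU = 145.793 − 152.161 + 353.068 = 346.70 m.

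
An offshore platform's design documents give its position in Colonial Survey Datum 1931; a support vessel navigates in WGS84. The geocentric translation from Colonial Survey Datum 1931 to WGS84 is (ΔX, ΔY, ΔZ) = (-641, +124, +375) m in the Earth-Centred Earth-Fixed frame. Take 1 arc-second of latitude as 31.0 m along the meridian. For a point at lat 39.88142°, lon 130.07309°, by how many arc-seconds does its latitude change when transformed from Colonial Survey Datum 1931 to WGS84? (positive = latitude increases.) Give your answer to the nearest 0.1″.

sin φ = 0.641201, cos φ = 0.767373, sin λ = 0.765224, cos λ = -0.643764.
North component: ΔN = −sin φ cos λ·ΔX − sin φ sin λ·ΔY + cos φ·ΔZ = −(0.641201)(-0.643764)(-641) − (0.641201)(0.765224)(124) + (0.767373)(375) = -37.67 m.
1° of latitude spans 3600 × 31.00 = 111600 m, so Δφ = -37.67 / 111600 × 3600 = -1.215″.

Δφ = -1.2″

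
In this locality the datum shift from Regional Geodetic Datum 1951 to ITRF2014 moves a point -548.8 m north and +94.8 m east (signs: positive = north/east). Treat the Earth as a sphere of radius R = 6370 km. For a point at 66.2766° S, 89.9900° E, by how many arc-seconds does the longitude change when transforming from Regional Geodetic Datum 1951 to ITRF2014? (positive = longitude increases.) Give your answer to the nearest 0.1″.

At latitude -66.2766°, cos φ = 0.402322.
One radian of longitude at latitude φ spans R cos φ, so Δλ = ΔE / (R cos φ) = 94.8 / (6370000 × 0.402322) = 3.6991e-05 rad = 7.630″.

Δλ = 7.6″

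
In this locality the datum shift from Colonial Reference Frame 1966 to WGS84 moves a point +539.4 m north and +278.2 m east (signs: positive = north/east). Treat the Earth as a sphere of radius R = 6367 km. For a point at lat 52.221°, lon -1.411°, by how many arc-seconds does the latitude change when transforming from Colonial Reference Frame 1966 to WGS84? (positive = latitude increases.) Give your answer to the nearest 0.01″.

Δφ = 17.47″

On a sphere of radius R, 1 rad of latitude = R, so Δφ = ΔN / R = 539.4 / 6367000 = 8.4718e-05 rad = 17.474″.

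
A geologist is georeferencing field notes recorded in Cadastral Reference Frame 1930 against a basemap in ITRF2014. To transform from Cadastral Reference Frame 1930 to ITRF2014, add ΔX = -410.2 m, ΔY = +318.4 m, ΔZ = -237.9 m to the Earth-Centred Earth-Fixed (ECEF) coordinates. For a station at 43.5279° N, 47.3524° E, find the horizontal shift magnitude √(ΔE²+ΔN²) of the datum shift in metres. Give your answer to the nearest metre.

537 m

At φ = 43.5279°, λ = 47.3524°: sin φ = 0.688708, cos φ = 0.725039, sin λ = 0.735535, cos λ = 0.677487.
ΔE = −sin λ·ΔX + cos λ·ΔY = −(0.735535)·(-410.2) + (0.677487)·(318.4) = 517.43 m.
ΔN = −sin φ cos λ·ΔX − sin φ sin λ·ΔY + cos φ·ΔZ = −(0.688708)(0.677487)(-410.2) − (0.688708)(0.735535)(318.4) + (0.725039)(-237.9) = -142.38 m.
Horizontal magnitude = √(ΔE² + ΔN²) = √(517.43² + (-142.38)²) = 536.66 m.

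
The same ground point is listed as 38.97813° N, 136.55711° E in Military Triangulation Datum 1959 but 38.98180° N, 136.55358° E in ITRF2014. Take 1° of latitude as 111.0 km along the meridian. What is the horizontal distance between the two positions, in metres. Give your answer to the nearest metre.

Δφ = 38.98180° − 38.97813° = +0.00367°; Δλ = 136.55358° − 136.55711° = -0.00353°.
ΔN = Δφ × 111000 = 407.4 m; ΔE = Δλ × 111000 × cos(38.97813°) = -0.00353 × 111000 × 0.777386 = -304.6 m.
Distance = √(ΔE² + ΔN²) = √((-304.6)² + 407.4²) = 508.7 m.

509 m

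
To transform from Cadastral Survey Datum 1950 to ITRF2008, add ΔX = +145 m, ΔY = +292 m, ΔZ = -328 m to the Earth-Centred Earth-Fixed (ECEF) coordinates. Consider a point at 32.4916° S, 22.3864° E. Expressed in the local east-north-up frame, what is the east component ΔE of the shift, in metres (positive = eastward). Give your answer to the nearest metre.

The local east axis at (φ, λ) is (−sin λ, cos λ, 0), so ΔE = −sin(22.3864°)·145 + cos(22.3864°)·292 = 214.77 m.

ΔE = 215 m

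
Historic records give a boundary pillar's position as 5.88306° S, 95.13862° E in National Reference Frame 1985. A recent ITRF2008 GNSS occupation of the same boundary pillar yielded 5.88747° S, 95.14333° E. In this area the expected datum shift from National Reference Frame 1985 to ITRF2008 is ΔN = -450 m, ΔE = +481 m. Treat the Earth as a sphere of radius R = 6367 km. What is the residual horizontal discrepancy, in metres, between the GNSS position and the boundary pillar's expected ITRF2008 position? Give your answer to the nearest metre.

56 m

Observed coordinate differences: Δφ = -0.00441°, Δλ = +0.00471°.
Converting to metres (1° lat = 111125 m, cos φ = 0.994733): observed ΔN = -490.1 m, observed ΔE = 520.6 m.
Subtracting the expected shift leaves a residual of -490.1 − (-450) = -40.1 m north and 520.6 − (481) = 39.6 m east.
Residual distance = √((-40.1)² + 39.6²) = 56.4 m.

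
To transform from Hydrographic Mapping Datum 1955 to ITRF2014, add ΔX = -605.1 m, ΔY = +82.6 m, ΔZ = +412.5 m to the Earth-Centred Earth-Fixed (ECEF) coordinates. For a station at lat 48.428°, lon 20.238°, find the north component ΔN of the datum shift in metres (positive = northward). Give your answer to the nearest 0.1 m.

ΔN = 677.1 m

At φ = 48.428°, λ = 20.238°: sin φ = 0.748122, cos φ = 0.663561, sin λ = 0.345921, cos λ = 0.938264.
ΔN = −sin φ cos λ·ΔX − sin φ sin λ·ΔY + cos φ·ΔZ = −(0.748122)(0.938264)(-605.1) − (0.748122)(0.345921)(82.6) + (0.663561)(412.5) = 677.08 m.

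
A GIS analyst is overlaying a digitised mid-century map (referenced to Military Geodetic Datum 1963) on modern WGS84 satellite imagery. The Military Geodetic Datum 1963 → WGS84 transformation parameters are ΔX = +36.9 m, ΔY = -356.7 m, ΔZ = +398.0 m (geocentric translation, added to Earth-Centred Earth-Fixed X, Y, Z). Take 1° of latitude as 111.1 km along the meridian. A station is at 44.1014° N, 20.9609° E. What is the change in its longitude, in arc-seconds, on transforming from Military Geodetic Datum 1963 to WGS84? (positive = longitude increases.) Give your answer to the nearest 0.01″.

Δλ = -15.63″

sin φ = 0.695930, cos φ = 0.718109, sin λ = 0.357731, cos λ = 0.933825.
East component: ΔE = −sin λ·ΔX + cos λ·ΔY = −(0.357731)(36.9) + (0.933825)(-356.7) = -346.30 m.
1° of latitude spans 111100 m; at latitude φ, 1° of longitude spans that × cos φ = 79781.9 m, so Δλ = -346.30 / 79781.9 × 3600 = -15.626″.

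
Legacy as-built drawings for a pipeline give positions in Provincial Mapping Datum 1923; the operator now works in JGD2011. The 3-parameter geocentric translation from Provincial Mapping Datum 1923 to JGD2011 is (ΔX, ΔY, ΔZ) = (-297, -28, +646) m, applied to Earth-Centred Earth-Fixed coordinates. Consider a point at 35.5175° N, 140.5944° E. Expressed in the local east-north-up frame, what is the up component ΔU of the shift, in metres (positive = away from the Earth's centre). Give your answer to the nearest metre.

ΔU = 548 m

The local up (radial) axis is (cos φ cos λ, cos φ sin λ, sin φ), giving ΔU = 186.785 − 14.467 + 375.295 = 547.61 m.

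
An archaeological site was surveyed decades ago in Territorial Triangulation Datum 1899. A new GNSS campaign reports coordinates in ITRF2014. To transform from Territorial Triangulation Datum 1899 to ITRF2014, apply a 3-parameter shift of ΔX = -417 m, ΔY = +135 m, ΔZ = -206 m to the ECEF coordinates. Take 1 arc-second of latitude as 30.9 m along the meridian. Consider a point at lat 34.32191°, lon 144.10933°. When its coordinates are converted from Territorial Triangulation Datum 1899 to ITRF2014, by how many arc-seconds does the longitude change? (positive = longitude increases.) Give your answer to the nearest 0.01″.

Δλ = 5.29″

sin φ = 0.563842, cos φ = 0.825883, sin λ = 0.586240, cos λ = -0.810137.
East component: ΔE = −sin λ·ΔX + cos λ·ΔY = −(0.586240)(-417) + (-0.810137)(135) = 135.09 m.
1° of latitude spans 3600 × 30.90 = 111240 m; at latitude φ, 1° of longitude spans that × cos φ = 91871.2 m, so Δλ = 135.09 / 91871.2 × 3600 = 5.294″.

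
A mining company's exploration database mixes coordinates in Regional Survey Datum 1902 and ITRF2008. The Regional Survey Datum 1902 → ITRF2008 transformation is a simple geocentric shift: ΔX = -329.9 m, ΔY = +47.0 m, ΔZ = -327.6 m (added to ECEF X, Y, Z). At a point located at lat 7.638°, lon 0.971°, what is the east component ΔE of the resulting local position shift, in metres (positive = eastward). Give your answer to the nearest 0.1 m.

ΔE = 52.6 m

At φ = 7.638°, λ = 0.971°: sin φ = 0.132914, cos φ = 0.991128, sin λ = 0.016946, cos λ = 0.999856.
ΔE = −sin λ·ΔX + cos λ·ΔY = −(0.016946)·(-329.9) + (0.999856)·(47.0) = 52.58 m.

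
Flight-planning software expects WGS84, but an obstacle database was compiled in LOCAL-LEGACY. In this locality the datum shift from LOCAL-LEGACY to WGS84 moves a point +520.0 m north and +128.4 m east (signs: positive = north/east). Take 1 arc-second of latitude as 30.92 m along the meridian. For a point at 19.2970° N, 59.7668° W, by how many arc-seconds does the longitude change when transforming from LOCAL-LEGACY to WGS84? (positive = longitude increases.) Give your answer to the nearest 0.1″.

At latitude 19.2970°, cos φ = 0.943818.
1″ of longitude at this latitude = 30.92 × cos φ = 29.1829 m, so Δλ = 128.4 / 29.1829 = 4.400″.

Δλ = 4.4″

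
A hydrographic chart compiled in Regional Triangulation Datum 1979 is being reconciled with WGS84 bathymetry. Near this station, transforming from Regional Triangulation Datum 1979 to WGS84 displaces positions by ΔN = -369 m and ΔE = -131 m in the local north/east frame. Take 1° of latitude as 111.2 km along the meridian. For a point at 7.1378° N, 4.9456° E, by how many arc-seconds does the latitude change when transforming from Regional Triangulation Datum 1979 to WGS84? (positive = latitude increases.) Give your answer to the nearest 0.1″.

Δφ = -11.9″

1° of latitude = 111.2 km, so Δφ = -369.0 / 111200 = -0.0033183° = -11.946″.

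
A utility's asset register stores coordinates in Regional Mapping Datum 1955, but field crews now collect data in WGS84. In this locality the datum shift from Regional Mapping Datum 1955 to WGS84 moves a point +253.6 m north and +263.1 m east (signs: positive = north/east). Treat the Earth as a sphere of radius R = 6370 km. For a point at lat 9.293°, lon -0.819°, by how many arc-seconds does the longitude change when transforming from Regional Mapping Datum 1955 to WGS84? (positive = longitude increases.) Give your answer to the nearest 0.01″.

At latitude 9.293°, cos φ = 0.986875.
One radian of longitude at latitude φ spans R cos φ, so Δλ = ΔE / (R cos φ) = 263.1 / (6370000 × 0.986875) = 4.1852e-05 rad = 8.633″.

Δλ = 8.63″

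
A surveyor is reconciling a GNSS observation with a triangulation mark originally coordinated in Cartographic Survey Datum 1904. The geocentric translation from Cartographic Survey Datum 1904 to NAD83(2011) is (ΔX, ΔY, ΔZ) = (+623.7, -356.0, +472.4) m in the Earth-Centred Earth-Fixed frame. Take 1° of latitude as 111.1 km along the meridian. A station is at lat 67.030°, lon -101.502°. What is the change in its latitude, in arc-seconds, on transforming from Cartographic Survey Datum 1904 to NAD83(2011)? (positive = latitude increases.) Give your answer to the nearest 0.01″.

Δφ = -0.72″

sin φ = 0.920709, cos φ = 0.390249, sin λ = -0.979918, cos λ = -0.199402.
North component: ΔN = −sin φ cos λ·ΔX − sin φ sin λ·ΔY + cos φ·ΔZ = −(0.920709)(-0.199402)(623.7) − (0.920709)(-0.979918)(-356.0) + (0.390249)(472.4) = -22.33 m.
1° of latitude spans 111100 m, so Δφ = -22.33 / 111100 × 3600 = -0.724″.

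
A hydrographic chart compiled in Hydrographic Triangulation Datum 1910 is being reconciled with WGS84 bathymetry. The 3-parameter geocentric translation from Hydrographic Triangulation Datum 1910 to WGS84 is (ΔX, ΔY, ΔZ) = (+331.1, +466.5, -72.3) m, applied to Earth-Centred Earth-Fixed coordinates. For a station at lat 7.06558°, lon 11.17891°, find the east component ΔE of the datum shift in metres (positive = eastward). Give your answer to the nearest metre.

ΔE = 393 m

The local east axis at (φ, λ) is (−sin λ, cos λ, 0), so ΔE = −sin(11.17891°)·331.1 + cos(11.17891°)·466.5 = 393.46 m.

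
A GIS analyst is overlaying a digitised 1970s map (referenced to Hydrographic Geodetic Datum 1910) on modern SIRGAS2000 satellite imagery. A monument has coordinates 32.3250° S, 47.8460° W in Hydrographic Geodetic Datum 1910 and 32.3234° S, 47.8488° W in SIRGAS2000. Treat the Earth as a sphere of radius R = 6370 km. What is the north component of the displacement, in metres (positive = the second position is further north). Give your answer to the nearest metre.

ΔN = 178 m

Δφ = -32.3234° − -32.3250° = +0.0016°; Δλ = -47.8488° − -47.8460° = -0.0028°.
1° along a meridian = πR/180 = 111177 m.
ΔN = Δφ × 111177 = 177.9 m; ΔE = Δλ × 111177 × cos(-32.3250°) = -0.0028 × 111177 × 0.845029 = -263.1 m.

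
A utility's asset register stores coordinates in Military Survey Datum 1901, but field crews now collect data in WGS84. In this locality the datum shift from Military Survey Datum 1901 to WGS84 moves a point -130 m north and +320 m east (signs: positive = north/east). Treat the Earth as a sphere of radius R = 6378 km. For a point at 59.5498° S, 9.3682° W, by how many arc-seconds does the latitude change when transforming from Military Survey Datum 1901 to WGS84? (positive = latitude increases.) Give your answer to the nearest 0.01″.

Δφ = -4.20″

On a sphere of radius R, 1 rad of latitude = R, so Δφ = ΔN / R = -130.0 / 6378000 = -2.0383e-05 rad = -4.204″.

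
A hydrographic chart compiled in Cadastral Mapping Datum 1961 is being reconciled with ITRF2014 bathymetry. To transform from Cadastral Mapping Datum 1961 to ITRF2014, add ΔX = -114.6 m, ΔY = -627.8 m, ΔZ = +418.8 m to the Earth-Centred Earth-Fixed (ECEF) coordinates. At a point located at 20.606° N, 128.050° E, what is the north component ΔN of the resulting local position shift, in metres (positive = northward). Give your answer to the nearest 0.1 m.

ΔN = 541.1 m

The local north axis is (−sin φ cos λ, −sin φ sin λ, cos φ), giving ΔN = -24.859 + 173.990 + 392.006 = 541.14 m.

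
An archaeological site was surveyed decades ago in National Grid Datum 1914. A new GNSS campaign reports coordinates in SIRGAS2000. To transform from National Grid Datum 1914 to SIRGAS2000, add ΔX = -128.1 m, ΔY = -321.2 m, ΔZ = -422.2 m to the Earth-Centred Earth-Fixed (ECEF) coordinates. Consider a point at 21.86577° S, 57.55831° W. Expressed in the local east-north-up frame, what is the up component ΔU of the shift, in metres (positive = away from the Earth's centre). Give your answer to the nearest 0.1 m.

ΔU = 345.0 m

At φ = -21.86577°, λ = -57.55831°: sin φ = -0.372433, cos φ = 0.928059, sin λ = -0.843938, cos λ = 0.536441.
ΔU = cos φ cos λ·ΔX + cos φ sin λ·ΔY + sin φ·ΔZ = (0.928059)(0.536441)(-128.1) + (0.928059)(-0.843938)(-321.2) + (-0.372433)(-422.2) = 345.04 m.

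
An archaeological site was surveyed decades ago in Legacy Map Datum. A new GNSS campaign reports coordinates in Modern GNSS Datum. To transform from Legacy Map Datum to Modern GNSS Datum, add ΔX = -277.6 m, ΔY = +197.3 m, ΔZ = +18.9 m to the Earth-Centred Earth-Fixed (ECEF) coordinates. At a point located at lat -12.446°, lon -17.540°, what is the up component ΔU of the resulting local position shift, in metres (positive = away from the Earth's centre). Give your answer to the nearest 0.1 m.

ΔU = -320.6 m

At φ = -12.446°, λ = -17.540°: sin φ = -0.215519, cos φ = 0.976500, sin λ = -0.301372, cos λ = 0.953507.
ΔU = cos φ cos λ·ΔX + cos φ sin λ·ΔY + sin φ·ΔZ = (0.976500)(0.953507)(-277.6) + (0.976500)(-0.301372)(197.3) + (-0.215519)(18.9) = -320.61 m.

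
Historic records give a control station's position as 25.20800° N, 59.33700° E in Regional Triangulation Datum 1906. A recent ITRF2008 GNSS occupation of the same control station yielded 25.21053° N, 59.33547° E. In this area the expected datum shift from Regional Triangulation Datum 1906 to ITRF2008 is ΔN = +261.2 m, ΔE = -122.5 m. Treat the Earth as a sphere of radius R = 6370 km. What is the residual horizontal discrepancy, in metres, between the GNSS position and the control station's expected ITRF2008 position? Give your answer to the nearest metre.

Observed coordinate differences: Δφ = +0.00253°, Δλ = -0.00153°.
Converting to metres (1° lat = 111177 m, cos φ = 0.904768): observed ΔN = 281.3 m, observed ΔE = -153.9 m.
Subtracting the expected shift leaves a residual of 281.3 − (261.2) = 20.1 m north and -153.9 − (-122.5) = -31.4 m east.
Residual distance = √(20.1² + (-31.4)²) = 37.3 m.

37 m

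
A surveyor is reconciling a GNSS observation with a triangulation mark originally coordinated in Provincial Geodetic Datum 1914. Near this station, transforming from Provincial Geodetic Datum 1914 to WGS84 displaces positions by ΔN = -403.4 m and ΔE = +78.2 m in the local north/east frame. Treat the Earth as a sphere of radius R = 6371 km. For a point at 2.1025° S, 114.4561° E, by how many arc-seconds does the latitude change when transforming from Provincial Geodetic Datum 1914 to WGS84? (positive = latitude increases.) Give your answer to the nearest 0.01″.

On a sphere of radius R, 1 rad of latitude = R, so Δφ = ΔN / R = -403.4 / 6371000 = -6.3318e-05 rad = -13.060″.

Δφ = -13.06″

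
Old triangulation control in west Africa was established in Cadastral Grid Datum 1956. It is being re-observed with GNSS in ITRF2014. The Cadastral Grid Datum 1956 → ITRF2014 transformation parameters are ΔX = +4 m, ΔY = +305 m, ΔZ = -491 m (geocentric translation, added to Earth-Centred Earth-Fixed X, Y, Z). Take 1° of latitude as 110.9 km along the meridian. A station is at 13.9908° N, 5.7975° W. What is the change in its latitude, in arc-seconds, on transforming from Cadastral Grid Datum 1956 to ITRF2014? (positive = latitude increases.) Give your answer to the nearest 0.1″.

Δφ = -15.3″

sin φ = 0.241766, cos φ = 0.970335, sin λ = -0.101013, cos λ = 0.994885.
North component: ΔN = −sin φ cos λ·ΔX − sin φ sin λ·ΔY + cos φ·ΔZ = −(0.241766)(0.994885)(4) − (0.241766)(-0.101013)(305) + (0.970335)(-491) = -469.95 m.
1° of latitude spans 110900 m, so Δφ = -469.95 / 110900 × 3600 = -15.255″.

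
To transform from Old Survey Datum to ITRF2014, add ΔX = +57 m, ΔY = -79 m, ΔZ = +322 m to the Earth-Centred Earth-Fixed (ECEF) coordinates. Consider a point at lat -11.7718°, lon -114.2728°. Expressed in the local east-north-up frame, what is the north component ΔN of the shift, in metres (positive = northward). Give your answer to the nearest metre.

The local north axis is (−sin φ cos λ, −sin φ sin λ, cos φ), giving ΔN = -4.780 + 14.692 + 315.228 = 325.14 m.

ΔN = 325 m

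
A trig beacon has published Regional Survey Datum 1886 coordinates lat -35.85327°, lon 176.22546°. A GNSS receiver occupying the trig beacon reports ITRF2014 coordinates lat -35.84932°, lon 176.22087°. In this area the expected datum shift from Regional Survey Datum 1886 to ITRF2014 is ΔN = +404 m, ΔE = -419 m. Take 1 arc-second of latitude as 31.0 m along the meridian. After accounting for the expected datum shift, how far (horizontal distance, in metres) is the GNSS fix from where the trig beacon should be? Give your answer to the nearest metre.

37 m

Observed coordinate differences: Δφ = +0.00395°, Δλ = -0.00459°.
Converting to metres (1° lat = 111600 m, cos φ = 0.810520): observed ΔN = 440.8 m, observed ΔE = -415.2 m.
Subtracting the expected shift leaves a residual of 440.8 − (404) = 36.8 m north and -415.2 − (-419) = 3.8 m east.
Residual distance = √(36.8² + 3.8²) = 37.0 m.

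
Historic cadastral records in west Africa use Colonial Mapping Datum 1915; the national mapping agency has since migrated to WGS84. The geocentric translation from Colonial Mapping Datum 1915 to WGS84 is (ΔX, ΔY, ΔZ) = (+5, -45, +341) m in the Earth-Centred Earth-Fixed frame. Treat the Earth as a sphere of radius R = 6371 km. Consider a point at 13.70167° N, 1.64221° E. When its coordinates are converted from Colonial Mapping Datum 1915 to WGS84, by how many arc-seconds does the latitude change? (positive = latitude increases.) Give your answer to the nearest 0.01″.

sin φ = 0.236866, cos φ = 0.971542, sin λ = 0.028658, cos λ = 0.999589.
North component: ΔN = −sin φ cos λ·ΔX − sin φ sin λ·ΔY + cos φ·ΔZ = −(0.236866)(0.999589)(5) − (0.236866)(0.028658)(-45) + (0.971542)(341) = 330.42 m.
1° of latitude spans πR/180 = 111195 m, so Δφ = 330.42 / 111195 × 3600 = 10.697″.

Δφ = 10.70″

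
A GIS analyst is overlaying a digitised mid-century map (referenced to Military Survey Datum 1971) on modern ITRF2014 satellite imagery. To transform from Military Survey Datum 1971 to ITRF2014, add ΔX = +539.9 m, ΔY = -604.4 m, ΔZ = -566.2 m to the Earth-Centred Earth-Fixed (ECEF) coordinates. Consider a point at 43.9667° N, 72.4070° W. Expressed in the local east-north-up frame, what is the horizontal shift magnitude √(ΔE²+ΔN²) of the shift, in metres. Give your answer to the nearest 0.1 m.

978.8 m

At φ = 43.9667°, λ = -72.4070°: sin φ = 0.694240, cos φ = 0.719743, sin λ = -0.953228, cos λ = 0.302253.
ΔE = −sin λ·ΔX + cos λ·ΔY = −(-0.953228)·(539.9) + (0.302253)·(-604.4) = 331.97 m.
ΔN = −sin φ cos λ·ΔX − sin φ sin λ·ΔY + cos φ·ΔZ = −(0.694240)(0.302253)(539.9) − (0.694240)(-0.953228)(-604.4) + (0.719743)(-566.2) = -920.78 m.
Horizontal magnitude = √(ΔE² + ΔN²) = √(331.97² + (-920.78)²) = 978.80 m.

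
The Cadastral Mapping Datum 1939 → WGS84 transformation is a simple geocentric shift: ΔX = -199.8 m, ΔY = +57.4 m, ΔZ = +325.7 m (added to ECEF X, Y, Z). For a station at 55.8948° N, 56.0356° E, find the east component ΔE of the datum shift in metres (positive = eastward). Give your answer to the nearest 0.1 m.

At φ = 55.8948°, λ = 56.0356°: sin φ = 0.828009, cos φ = 0.560714, sin λ = 0.829385, cos λ = 0.558678.
ΔE = −sin λ·ΔX + cos λ·ΔY = −(0.829385)·(-199.8) + (0.558678)·(57.4) = 197.78 m.

ΔE = 197.8 m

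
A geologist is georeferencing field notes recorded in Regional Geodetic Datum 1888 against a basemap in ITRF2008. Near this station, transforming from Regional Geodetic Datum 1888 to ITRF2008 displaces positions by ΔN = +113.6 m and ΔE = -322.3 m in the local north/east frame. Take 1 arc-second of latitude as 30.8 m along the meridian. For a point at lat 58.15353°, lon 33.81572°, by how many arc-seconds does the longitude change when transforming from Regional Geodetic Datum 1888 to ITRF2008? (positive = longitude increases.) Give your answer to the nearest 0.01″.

At latitude 58.15353°, cos φ = 0.527645.
1″ of longitude at this latitude = 30.80 × cos φ = 16.2515 m, so Δλ = -322.3 / 16.2515 = -19.832″.

Δλ = -19.83″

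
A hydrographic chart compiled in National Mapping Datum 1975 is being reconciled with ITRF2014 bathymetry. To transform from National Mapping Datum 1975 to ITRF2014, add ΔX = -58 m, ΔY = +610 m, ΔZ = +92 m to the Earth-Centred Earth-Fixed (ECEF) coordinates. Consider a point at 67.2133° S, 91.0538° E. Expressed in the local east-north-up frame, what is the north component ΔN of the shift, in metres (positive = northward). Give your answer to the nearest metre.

At φ = -67.2133°, λ = 91.0538°: sin φ = -0.921953, cos φ = 0.387302, sin λ = 0.999831, cos λ = -0.018391.
ΔN = −sin φ cos λ·ΔX − sin φ sin λ·ΔY + cos φ·ΔZ = −(-0.921953)(-0.018391)(-58) − (-0.921953)(0.999831)(610) + (0.387302)(92) = 598.91 m.

ΔN = 599 m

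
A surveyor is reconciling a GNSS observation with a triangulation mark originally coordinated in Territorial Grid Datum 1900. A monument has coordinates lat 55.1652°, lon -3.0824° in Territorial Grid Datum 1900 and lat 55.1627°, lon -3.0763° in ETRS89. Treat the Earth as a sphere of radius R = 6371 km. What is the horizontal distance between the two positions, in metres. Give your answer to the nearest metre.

Δφ = 55.1627° − 55.1652° = -0.0025°; Δλ = -3.0763° − -3.0824° = +0.0061°.
1° along a meridian = πR/180 = 111195 m.
ΔN = Δφ × 111195 = -278.0 m; ΔE = Δλ × 111195 × cos(55.1652°) = +0.0061 × 111195 × 0.571212 = 387.4 m.
Distance = √(ΔE² + ΔN²) = √(387.4² + (-278.0)²) = 476.9 m.

477 m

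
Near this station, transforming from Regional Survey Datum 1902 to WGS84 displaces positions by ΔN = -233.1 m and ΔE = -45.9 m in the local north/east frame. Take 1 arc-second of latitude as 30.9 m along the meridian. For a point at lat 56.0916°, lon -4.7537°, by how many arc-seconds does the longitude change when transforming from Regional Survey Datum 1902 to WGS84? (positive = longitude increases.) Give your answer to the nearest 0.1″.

At latitude 56.0916°, cos φ = 0.557867.
1″ of longitude at this latitude = 30.90 × cos φ = 17.2381 m, so Δλ = -45.9 / 17.2381 = -2.663″.

Δλ = -2.7″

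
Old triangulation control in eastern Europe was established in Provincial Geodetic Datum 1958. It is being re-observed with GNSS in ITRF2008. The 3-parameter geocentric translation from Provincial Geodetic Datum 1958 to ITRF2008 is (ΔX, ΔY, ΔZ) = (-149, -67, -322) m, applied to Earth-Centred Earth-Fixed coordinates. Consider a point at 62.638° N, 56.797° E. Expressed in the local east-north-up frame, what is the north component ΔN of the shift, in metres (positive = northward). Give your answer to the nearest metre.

ΔN = -26 m

At φ = 62.638°, λ = 56.797°: sin φ = 0.888120, cos φ = 0.459611, sin λ = 0.836736, cos λ = 0.547607.
ΔN = −sin φ cos λ·ΔX − sin φ sin λ·ΔY + cos φ·ΔZ = −(0.888120)(0.547607)(-149) − (0.888120)(0.836736)(-67) + (0.459611)(-322) = -25.74 m.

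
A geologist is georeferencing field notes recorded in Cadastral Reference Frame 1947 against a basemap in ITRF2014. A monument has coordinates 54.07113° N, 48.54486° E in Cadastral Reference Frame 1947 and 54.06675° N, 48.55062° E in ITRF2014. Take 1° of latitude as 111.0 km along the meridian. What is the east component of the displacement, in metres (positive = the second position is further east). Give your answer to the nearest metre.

ΔE = 375 m

Δφ = 54.06675° − 54.07113° = -0.00438°; Δλ = 48.55062° − 48.54486° = +0.00576°.
ΔN = Δφ × 111000 = -486.2 m; ΔE = Δλ × 111000 × cos(54.07113°) = +0.00576 × 111000 × 0.586780 = 375.2 m.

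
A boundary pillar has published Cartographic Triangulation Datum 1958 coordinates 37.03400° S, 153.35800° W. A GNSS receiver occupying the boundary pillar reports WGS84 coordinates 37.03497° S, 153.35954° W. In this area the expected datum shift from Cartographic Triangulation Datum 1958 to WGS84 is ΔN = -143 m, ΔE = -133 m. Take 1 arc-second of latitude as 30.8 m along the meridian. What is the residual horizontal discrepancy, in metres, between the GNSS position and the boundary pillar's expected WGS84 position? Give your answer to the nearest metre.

36 m

Observed coordinate differences: Δφ = -0.00097°, Δλ = -0.00154°.
Converting to metres (1° lat = 110880 m, cos φ = 0.798278): observed ΔN = -107.6 m, observed ΔE = -136.3 m.
Subtracting the expected shift leaves a residual of -107.6 − (-143) = 35.4 m north and -136.3 − (-133) = -3.3 m east.
Residual distance = √(35.4² + (-3.3)²) = 35.6 m.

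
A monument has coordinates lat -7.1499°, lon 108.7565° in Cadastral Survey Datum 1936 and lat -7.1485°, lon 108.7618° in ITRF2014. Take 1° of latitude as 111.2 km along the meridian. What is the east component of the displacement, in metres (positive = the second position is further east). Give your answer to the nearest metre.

Δφ = -7.1485° − -7.1499° = +0.0014°; Δλ = 108.7618° − 108.7565° = +0.0053°.
ΔN = Δφ × 111200 = 155.7 m; ΔE = Δλ × 111200 × cos(-7.1499°) = +0.0053 × 111200 × 0.992224 = 584.8 m.

ΔE = 585 m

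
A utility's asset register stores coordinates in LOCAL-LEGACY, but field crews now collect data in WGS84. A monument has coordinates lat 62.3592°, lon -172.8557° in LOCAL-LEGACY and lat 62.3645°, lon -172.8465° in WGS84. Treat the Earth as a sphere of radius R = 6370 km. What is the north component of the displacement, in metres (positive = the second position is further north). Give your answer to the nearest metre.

ΔN = 589 m

Δφ = 62.3645° − 62.3592° = +0.0053°; Δλ = -172.8465° − -172.8557° = +0.0092°.
1° along a meridian = πR/180 = 111177 m.
ΔN = Δφ × 111177 = 589.2 m; ΔE = Δλ × 111177 × cos(62.3592°) = +0.0092 × 111177 × 0.463927 = 474.5 m.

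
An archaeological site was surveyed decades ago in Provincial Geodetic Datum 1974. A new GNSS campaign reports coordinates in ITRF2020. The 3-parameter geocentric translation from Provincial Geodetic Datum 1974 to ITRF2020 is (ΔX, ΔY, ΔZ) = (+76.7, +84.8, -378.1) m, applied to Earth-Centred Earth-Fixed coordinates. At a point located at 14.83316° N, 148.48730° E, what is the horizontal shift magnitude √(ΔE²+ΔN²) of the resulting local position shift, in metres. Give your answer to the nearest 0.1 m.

The local east axis at (φ, λ) is (−sin λ, cos λ, 0), so ΔE = −sin(148.48730°)·76.7 + cos(148.48730°)·84.8 = -112.38 m.
The local north axis is (−sin φ cos λ, −sin φ sin λ, cos φ), giving ΔN = 16.740 − 11.347 − 365.500 = -360.11 m.
Horizontal magnitude = √(ΔE² + ΔN²) = √((-112.38)² + (-360.11)²) = 377.24 m.

377.2 m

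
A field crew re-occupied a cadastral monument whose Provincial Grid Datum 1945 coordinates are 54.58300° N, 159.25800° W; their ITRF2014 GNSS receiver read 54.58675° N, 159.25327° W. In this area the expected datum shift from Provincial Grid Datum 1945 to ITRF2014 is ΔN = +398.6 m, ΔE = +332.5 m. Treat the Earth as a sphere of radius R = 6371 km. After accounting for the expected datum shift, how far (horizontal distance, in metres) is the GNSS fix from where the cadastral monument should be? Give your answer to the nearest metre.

Observed coordinate differences: Δφ = +0.00375°, Δλ = +0.00473°.
Converting to metres (1° lat = 111195 m, cos φ = 0.579523): observed ΔN = 417.0 m, observed ΔE = 304.8 m.
Subtracting the expected shift leaves a residual of 417.0 − (398.6) = 18.4 m north and 304.8 − (332.5) = -27.7 m east.
Residual distance = √(18.4² + (-27.7)²) = 33.2 m.

33 m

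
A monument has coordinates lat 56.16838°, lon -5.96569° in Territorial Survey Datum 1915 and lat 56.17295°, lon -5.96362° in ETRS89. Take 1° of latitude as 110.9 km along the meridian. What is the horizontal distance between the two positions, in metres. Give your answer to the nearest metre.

523 m

Δφ = 56.17295° − 56.16838° = +0.00457°; Δλ = -5.96362° − -5.96569° = +0.00207°.
ΔN = Δφ × 110900 = 506.8 m; ΔE = Δλ × 110900 × cos(56.16838°) = +0.00207 × 110900 × 0.556754 = 127.8 m.
Distance = √(ΔE² + ΔN²) = √(127.8² + 506.8²) = 522.7 m.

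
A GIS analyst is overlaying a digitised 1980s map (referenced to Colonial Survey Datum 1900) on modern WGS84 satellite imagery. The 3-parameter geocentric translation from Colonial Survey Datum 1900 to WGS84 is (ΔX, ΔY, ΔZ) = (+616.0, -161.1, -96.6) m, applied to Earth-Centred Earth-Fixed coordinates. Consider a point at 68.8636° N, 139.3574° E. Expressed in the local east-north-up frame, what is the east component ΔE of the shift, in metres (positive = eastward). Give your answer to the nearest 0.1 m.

The local east axis at (φ, λ) is (−sin λ, cos λ, 0), so ΔE = −sin(139.3574°)·616.0 + cos(139.3574°)·(-161.1) = -278.98 m.

ΔE = -279.0 m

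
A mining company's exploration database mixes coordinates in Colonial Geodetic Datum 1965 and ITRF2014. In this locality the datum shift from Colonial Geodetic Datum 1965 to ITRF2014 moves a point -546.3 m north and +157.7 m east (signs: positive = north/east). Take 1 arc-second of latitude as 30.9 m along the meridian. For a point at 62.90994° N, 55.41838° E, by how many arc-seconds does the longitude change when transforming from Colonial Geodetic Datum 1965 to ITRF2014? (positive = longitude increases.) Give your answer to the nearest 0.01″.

Δλ = 11.21″

At latitude 62.90994°, cos φ = 0.455390.
1″ of longitude at this latitude = 30.90 × cos φ = 14.0716 m, so Δλ = 157.7 / 14.0716 = 11.207″.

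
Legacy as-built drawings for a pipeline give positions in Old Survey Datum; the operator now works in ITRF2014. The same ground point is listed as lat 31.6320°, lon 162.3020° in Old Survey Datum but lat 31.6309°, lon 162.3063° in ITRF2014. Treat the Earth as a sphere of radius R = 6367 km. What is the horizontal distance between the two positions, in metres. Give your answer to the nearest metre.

425 m

Δφ = 31.6309° − 31.6320° = -0.0011°; Δλ = 162.3063° − 162.3020° = +0.0043°.
1° along a meridian = πR/180 = 111125 m.
ΔN = Δφ × 111125 = -122.2 m; ΔE = Δλ × 111125 × cos(31.6320°) = +0.0043 × 111125 × 0.851434 = 406.8 m.
Distance = √(ΔE² + ΔN²) = √(406.8² + (-122.2)²) = 424.8 m.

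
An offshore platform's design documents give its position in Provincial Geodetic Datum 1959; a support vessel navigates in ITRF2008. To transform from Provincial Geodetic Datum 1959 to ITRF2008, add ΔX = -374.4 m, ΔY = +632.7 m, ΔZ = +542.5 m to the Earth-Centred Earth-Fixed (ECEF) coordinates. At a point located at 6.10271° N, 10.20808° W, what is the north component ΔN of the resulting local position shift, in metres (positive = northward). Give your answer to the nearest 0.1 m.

ΔN = 590.5 m

The local north axis is (−sin φ cos λ, −sin φ sin λ, cos φ), giving ΔN = 39.173 + 11.921 + 539.426 = 590.52 m.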